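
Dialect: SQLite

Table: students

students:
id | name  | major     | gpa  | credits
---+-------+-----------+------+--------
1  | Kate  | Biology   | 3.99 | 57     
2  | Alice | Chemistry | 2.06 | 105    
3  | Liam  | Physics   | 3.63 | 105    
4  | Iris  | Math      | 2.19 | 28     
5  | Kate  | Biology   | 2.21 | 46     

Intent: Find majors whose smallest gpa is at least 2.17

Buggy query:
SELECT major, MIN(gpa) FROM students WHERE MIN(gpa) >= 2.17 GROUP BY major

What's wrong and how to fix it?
Bug: MIN() in WHERE is a misuse of aggregate

Fix: Use HAVING for the per-group MIN condition

Corrected query:
SELECT major, MIN(gpa) FROM students GROUP BY major HAVING MIN(gpa) >= 2.17

Result:
major   | MIN(gpa)
--------+---------
Biology | 2.21    
Math    | 2.19    
Physics | 3.63    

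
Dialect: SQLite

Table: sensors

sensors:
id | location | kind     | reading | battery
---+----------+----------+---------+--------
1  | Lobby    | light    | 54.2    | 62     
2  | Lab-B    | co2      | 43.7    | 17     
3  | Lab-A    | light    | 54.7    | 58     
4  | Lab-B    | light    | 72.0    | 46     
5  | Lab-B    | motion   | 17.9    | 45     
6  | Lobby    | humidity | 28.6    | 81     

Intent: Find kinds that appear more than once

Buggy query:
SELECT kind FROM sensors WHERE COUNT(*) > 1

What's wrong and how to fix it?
Bug: COUNT(*) is an aggregate and cannot be used in WHERE

Fix: Group first, then use HAVING for the count condition

Corrected query:
SELECT kind FROM sensors GROUP BY kind HAVING COUNT(*) > 1

Result:
kind 
-----
light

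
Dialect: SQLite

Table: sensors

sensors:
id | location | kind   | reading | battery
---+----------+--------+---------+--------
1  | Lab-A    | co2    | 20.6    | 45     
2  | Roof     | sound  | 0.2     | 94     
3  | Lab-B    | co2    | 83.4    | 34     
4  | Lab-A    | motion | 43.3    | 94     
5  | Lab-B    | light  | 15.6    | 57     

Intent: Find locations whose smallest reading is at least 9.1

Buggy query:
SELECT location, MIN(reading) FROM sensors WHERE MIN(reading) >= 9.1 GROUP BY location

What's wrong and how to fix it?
Bug: MIN() in WHERE is a misuse of aggregate

Fix: Replace WHERE with HAVING after the GROUP BY

Corrected query:
SELECT location, MIN(reading) FROM sensors GROUP BY location HAVING MIN(reading) >= 9.1

Result:
location | MIN(reading)
---------+-------------
Lab-A    | 20.6        
Lab-B    | 15.6        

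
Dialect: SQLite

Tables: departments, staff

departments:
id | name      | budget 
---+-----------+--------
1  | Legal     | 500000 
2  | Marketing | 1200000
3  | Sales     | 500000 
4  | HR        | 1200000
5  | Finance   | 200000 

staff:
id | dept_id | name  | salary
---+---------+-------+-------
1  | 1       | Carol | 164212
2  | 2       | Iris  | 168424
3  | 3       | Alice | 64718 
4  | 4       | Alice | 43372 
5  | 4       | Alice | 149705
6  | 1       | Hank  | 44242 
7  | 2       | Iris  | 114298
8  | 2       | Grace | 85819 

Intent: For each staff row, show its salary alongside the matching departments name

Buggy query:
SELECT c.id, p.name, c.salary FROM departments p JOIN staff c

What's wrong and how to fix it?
Bug: JOIN with no ON clause produces a cartesian product; every staff row pairs with every departments row

Fix: Specify the join condition linking the foreign key to the parent id

Corrected query:
SELECT c.id, p.name, c.salary FROM departments p JOIN staff c ON c.dept_id = p.id

Result:
id | name      | salary
---+-----------+-------
1  | Legal     | 164212
2  | Marketing | 168424
3  | Sales     | 64718 
4  | HR        | 43372 
5  | HR        | 149705
6  | Legal     | 44242 
7  | Marketing | 114298
8  | Marketing | 85819 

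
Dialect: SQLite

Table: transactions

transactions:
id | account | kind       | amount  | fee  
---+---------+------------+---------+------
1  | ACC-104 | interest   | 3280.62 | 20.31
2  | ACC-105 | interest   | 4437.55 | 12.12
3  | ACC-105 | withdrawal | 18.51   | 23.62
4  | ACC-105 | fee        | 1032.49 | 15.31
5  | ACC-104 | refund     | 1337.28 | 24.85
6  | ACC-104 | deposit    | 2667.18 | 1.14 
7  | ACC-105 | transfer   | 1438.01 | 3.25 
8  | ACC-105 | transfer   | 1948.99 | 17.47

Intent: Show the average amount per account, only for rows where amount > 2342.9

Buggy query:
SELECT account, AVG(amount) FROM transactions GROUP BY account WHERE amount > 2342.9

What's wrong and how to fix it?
Bug: Row-level WHERE must come before GROUP BY in the clause order

Fix: Move the WHERE clause before GROUP BY

Corrected query:
SELECT account, AVG(amount) FROM transactions WHERE amount > 2342.9 GROUP BY account

Result:
account | AVG(amount)
--------+------------
ACC-104 | 2973.9     
ACC-105 | 4437.55    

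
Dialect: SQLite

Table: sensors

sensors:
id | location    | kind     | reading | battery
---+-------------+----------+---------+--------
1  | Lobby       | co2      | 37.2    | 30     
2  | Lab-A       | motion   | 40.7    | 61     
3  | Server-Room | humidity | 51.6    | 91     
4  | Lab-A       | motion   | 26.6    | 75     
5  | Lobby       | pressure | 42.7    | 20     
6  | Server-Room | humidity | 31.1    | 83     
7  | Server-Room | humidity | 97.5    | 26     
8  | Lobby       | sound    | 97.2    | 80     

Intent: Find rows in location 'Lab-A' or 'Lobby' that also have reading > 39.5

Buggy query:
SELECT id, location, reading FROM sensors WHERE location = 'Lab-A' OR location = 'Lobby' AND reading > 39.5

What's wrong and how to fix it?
Bug: Without parentheses, AND is evaluated before OR, so the reading filter only applies to the 'Lobby' branch

Fix: Group the OR with parentheses (or use IN), then AND the threshold

Corrected query:
SELECT id, location, reading FROM sensors WHERE (location = 'Lab-A' OR location = 'Lobby') AND reading > 39.5

Result:
id | location | reading
---+----------+--------
2  | Lab-A    | 40.7   
5  | Lobby    | 42.7   
8  | Lobby    | 97.2   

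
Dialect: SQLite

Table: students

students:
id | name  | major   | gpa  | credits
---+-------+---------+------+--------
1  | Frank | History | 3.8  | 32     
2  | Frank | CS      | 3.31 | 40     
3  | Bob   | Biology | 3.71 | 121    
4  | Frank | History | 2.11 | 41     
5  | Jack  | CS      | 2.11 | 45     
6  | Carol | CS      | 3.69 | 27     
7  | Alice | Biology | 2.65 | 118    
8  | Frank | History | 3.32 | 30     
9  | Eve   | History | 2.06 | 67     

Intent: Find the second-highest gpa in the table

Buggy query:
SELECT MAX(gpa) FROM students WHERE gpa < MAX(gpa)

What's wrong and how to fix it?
Bug: The inner MAX is an aggregate inside WHERE, which is not allowed

Fix: Compute the overall MAX in a subquery, then take MAX of rows below it

Corrected query:
SELECT MAX(gpa) FROM students WHERE gpa < (SELECT MAX(gpa) FROM students)

Result:
MAX(gpa)
--------
3.71    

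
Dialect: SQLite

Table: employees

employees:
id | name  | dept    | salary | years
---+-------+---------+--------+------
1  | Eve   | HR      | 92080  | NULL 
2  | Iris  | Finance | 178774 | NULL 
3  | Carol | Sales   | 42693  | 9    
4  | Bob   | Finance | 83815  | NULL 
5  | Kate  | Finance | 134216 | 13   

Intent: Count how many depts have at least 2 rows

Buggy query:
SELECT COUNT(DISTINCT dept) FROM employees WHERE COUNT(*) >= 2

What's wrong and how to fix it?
Bug: WHERE filters individual rows, not groups, so a group-level COUNT is invalid there

Fix: Group first with HAVING COUNT(*) >= 2, then COUNT the resulting groups

Corrected query:
SELECT COUNT(*) FROM (SELECT dept FROM employees GROUP BY dept HAVING COUNT(*) >= 2)

Result:
COUNT(*)
--------
1       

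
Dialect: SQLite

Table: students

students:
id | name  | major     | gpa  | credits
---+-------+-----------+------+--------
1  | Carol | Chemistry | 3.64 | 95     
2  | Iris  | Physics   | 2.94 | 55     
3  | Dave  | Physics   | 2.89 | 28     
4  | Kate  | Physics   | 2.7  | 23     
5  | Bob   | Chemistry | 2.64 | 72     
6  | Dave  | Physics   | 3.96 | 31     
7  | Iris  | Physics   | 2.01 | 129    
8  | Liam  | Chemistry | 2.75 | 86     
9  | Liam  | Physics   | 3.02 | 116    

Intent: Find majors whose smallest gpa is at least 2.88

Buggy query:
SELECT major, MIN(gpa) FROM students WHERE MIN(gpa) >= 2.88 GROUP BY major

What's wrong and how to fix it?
Bug: MIN() in WHERE is a misuse of aggregate

Fix: Replace WHERE with HAVING after the GROUP BY

Corrected query:
SELECT major, MIN(gpa) FROM students GROUP BY major HAVING MIN(gpa) >= 2.88

Result:
(no rows)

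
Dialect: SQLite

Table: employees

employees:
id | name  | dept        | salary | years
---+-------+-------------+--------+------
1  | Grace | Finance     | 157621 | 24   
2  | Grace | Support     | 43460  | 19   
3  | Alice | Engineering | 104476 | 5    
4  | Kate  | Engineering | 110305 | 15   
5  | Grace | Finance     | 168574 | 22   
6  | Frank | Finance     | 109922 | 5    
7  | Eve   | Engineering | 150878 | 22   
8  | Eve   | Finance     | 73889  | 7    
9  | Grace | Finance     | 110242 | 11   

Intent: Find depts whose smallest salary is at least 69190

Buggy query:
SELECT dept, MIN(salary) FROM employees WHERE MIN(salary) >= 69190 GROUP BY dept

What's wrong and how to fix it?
Bug: Aggregates like MIN are computed per group after WHERE runs

Fix: Use HAVING for the per-group MIN condition

Corrected query:
SELECT dept, MIN(salary) FROM employees GROUP BY dept HAVING MIN(salary) >= 69190

Result:
dept        | MIN(salary)
------------+------------
Engineering | 104476     
Finance     | 73889      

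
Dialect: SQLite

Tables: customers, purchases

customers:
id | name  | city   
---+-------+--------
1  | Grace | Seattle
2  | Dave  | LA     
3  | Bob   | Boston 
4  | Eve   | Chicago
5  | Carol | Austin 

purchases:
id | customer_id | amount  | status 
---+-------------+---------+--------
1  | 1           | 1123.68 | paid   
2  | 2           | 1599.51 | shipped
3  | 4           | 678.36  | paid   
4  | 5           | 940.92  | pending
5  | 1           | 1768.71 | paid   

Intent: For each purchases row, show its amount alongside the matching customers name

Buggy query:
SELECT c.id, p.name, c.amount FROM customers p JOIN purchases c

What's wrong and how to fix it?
Bug: Missing join condition: each purchases row is matched to all customers rows instead of just its own

Fix: Specify the join condition linking the foreign key to the parent id

Corrected query:
SELECT c.id, p.name, c.amount FROM customers p JOIN purchases c ON c.customer_id = p.id

Result:
id | name  | amount 
---+-------+--------
1  | Grace | 1123.68
2  | Dave  | 1599.51
3  | Eve   | 678.36 
4  | Carol | 940.92 
5  | Grace | 1768.71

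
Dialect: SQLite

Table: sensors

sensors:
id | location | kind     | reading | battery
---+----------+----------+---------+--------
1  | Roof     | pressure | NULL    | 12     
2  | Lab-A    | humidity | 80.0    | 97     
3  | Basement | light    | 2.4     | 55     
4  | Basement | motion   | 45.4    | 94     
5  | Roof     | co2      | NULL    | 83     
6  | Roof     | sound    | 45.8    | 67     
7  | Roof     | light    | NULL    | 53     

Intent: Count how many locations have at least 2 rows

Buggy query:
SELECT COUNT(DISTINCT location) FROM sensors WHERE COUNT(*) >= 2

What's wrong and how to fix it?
Bug: COUNT(*) cannot appear in WHERE; the per-group count doesn't exist yet

Fix: Use a subquery that GROUPs and filters with HAVING, then count its rows

Corrected query:
SELECT COUNT(*) FROM (SELECT location FROM sensors GROUP BY location HAVING COUNT(*) >= 2)

Result:
COUNT(*)
--------
2       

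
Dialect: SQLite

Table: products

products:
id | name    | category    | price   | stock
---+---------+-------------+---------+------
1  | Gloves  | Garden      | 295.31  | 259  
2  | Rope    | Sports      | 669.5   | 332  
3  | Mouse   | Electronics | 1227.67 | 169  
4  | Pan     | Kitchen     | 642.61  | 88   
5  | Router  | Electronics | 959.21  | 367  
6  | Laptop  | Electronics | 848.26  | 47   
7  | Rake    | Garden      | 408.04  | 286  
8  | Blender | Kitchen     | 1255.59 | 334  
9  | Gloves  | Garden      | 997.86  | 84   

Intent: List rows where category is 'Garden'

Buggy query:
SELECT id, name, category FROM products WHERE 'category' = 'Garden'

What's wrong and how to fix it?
Bug: Single quotes denote string literals in SQL; the column name is being compared as a constant string

Fix: Reference the column as category without single quotes

Corrected query:
SELECT id, name, category FROM products WHERE category = 'Garden'

Result:
id | name   | category
---+--------+---------
1  | Gloves | Garden  
7  | Rake   | Garden  
9  | Gloves | Garden  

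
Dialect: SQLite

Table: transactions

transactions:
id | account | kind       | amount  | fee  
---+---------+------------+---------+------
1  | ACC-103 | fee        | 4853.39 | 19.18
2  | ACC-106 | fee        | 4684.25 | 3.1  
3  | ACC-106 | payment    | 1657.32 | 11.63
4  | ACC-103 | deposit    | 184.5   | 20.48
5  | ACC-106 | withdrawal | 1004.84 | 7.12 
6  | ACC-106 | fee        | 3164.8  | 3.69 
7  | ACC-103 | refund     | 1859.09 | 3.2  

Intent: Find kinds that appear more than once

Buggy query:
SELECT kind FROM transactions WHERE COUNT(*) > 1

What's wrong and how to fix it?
Bug: WHERE can't reference COUNT(*); aggregates are computed after WHERE

Fix: GROUP BY kind, then filter groups with HAVING COUNT(*) > 1

Corrected query:
SELECT kind FROM transactions GROUP BY kind HAVING COUNT(*) > 1

Result:
kind
----
fee 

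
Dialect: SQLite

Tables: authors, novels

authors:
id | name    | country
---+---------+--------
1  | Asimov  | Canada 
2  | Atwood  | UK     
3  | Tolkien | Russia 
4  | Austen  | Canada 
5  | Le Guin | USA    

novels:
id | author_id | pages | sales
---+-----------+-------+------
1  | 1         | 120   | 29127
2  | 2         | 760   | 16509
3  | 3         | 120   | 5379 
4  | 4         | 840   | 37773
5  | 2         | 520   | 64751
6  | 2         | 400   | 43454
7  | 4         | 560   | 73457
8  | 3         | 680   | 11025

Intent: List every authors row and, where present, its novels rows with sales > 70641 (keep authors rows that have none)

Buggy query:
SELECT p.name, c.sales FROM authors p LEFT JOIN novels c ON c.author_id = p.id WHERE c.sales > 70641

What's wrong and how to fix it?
Bug: Filtering c.sales in WHERE discards the NULL rows produced by LEFT JOIN, turning it into an inner join

Fix: Move the right-table condition into the ON clause so unmatched parents are kept

Corrected query:
SELECT p.name, c.sales FROM authors p LEFT JOIN novels c ON c.author_id = p.id AND c.sales > 70641

Result:
name    | sales
--------+------
Asimov  | NULL 
Atwood  | NULL 
Tolkien | NULL 
Austen  | 73457
Le Guin | NULL 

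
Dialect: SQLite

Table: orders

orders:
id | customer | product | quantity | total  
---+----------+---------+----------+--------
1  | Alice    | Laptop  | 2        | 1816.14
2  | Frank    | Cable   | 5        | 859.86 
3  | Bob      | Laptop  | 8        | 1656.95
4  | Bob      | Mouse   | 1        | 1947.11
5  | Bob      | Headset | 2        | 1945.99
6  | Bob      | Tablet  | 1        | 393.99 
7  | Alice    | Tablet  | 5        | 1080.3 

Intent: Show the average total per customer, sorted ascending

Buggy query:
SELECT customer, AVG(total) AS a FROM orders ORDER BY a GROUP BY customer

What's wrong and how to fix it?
Bug: ORDER BY appears before GROUP BY; SQL clause order requires GROUP BY first

Fix: Reorder: SELECT … FROM … GROUP BY … ORDER BY …

Corrected query:
SELECT customer, AVG(total) AS a FROM orders GROUP BY customer ORDER BY a

Result:
customer | a      
---------+--------
Frank    | 859.86 
Alice    | 1448.22
Bob      | 1486.01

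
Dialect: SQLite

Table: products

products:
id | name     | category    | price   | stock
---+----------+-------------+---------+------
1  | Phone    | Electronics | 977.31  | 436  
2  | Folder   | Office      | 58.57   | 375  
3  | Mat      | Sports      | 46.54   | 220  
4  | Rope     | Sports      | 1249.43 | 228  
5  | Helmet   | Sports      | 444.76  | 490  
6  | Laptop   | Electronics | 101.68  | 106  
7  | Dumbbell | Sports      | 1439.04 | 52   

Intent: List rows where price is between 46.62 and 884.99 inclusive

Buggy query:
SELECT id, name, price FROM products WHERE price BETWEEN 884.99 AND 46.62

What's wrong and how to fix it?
Bug: The bounds are reversed; BETWEEN a AND b requires a <= b to match anything

Fix: Write BETWEEN 46.62 AND 884.99

Corrected query:
SELECT id, name, price FROM products WHERE price BETWEEN 46.62 AND 884.99

Result:
id | name   | price 
---+--------+-------
2  | Folder | 58.57 
5  | Helmet | 444.76
6  | Laptop | 101.68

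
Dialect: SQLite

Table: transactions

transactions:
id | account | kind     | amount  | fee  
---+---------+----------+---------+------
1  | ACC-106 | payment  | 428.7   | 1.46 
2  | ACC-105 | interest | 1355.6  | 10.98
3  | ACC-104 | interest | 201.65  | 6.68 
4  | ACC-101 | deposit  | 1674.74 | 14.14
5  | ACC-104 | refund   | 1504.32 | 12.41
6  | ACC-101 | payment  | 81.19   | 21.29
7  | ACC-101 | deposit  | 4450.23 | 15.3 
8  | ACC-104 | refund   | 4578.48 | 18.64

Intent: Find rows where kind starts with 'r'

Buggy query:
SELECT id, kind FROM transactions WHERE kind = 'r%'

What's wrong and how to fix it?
Bug: '=' compares the literal string including the % character; pattern matching needs LIKE

Fix: Replace '=' with LIKE so 'r%' is treated as a pattern

Corrected query:
SELECT id, kind FROM transactions WHERE kind LIKE 'r%'

Result:
id | kind  
---+-------
5  | refund
8  | refund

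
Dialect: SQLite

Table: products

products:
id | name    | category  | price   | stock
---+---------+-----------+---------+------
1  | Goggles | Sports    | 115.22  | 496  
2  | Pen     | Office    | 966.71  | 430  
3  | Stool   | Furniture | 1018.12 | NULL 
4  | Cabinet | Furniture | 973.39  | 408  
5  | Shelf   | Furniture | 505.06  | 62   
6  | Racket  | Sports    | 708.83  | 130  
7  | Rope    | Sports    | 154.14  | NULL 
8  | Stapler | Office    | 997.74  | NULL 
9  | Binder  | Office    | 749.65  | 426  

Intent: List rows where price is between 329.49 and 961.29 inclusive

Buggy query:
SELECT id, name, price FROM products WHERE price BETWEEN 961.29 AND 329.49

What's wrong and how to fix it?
Bug: The bounds are reversed; BETWEEN a AND b requires a <= b to match anything

Fix: Swap the bounds so the smaller value comes first

Corrected query:
SELECT id, name, price FROM products WHERE price BETWEEN 329.49 AND 961.29

Result:
id | name   | price 
---+--------+-------
5  | Shelf  | 505.06
6  | Racket | 708.83
9  | Binder | 749.65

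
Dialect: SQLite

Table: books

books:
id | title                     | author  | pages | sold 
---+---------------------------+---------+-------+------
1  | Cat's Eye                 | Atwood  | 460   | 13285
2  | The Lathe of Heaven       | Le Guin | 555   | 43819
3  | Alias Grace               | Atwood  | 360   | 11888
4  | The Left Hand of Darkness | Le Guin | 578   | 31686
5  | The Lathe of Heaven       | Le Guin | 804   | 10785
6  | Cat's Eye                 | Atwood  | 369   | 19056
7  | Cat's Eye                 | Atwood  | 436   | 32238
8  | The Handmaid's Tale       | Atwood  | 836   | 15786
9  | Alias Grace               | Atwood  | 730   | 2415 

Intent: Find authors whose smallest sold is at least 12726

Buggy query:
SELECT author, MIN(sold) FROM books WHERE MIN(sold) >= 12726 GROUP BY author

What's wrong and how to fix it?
Bug: Aggregates like MIN are computed per group after WHERE runs

Fix: Replace WHERE with HAVING after the GROUP BY

Corrected query:
SELECT author, MIN(sold) FROM books GROUP BY author HAVING MIN(sold) >= 12726

Result:
(no rows)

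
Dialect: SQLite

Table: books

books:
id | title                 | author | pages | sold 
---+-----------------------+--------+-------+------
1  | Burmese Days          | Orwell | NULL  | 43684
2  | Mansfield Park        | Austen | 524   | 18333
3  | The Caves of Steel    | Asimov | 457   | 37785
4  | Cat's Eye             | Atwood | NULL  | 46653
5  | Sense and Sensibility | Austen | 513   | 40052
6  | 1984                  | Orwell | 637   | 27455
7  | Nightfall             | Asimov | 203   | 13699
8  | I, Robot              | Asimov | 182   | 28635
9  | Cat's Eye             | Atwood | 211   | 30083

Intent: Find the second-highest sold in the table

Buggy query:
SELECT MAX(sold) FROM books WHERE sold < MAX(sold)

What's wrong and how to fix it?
Bug: The inner MAX is an aggregate inside WHERE, which is not allowed

Fix: Compute the overall MAX in a subquery, then take MAX of rows below it

Corrected query:
SELECT MAX(sold) FROM books WHERE sold < (SELECT MAX(sold) FROM books)

Result:
MAX(sold)
---------
43684    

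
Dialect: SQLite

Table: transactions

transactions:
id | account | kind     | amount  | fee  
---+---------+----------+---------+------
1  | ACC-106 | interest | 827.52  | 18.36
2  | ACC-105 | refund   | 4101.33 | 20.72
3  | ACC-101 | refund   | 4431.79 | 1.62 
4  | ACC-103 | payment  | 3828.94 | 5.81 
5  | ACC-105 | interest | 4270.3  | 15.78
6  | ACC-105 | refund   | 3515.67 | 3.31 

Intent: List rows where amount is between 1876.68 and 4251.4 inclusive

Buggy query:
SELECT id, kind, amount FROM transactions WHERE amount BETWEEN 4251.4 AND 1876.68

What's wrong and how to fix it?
Bug: BETWEEN expects the lower bound first; with 4251.4 AND 1876.68 the range is empty

Fix: Swap the bounds so the smaller value comes first

Corrected query:
SELECT id, kind, amount FROM transactions WHERE amount BETWEEN 1876.68 AND 4251.4

Result:
id | kind    | amount 
---+---------+--------
2  | refund  | 4101.33
4  | payment | 3828.94
6  | refund  | 3515.67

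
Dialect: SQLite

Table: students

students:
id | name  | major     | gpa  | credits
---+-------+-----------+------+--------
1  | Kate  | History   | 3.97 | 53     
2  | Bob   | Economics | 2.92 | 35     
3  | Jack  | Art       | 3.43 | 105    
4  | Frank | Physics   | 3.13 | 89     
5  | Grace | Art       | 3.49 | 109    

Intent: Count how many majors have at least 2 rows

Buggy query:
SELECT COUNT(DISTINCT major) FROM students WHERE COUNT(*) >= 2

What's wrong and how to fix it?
Bug: WHERE filters individual rows, not groups, so a group-level COUNT is invalid there

Fix: Group first with HAVING COUNT(*) >= 2, then COUNT the resulting groups

Corrected query:
SELECT COUNT(*) FROM (SELECT major FROM students GROUP BY major HAVING COUNT(*) >= 2)

Result:
COUNT(*)
--------
1       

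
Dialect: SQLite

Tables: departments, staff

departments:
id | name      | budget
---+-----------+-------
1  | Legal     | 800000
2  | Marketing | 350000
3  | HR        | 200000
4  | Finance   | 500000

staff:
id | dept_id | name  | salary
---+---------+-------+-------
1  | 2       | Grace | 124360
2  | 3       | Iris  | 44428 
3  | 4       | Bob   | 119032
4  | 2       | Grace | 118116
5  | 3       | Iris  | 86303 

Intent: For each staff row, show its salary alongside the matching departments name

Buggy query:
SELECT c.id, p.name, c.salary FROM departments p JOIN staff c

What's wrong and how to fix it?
Bug: Missing join condition: each staff row is matched to all departments rows instead of just its own

Fix: Add ON c.dept_id = p.id to the JOIN

Corrected query:
SELECT c.id, p.name, c.salary FROM departments p JOIN staff c ON c.dept_id = p.id

Result:
id | name      | salary
---+-----------+-------
1  | Marketing | 124360
2  | HR        | 44428 
3  | Finance   | 119032
4  | Marketing | 118116
5  | HR        | 86303 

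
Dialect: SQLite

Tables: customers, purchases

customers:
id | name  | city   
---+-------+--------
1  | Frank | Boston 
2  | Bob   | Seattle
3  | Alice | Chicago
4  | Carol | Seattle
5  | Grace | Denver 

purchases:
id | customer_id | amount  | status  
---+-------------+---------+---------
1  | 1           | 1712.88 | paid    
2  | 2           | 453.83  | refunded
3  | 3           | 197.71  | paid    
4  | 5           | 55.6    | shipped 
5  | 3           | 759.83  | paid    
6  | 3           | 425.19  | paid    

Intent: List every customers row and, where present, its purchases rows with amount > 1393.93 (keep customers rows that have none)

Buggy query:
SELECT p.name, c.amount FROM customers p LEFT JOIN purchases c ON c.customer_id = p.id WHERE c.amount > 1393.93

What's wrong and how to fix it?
Bug: A WHERE condition on the right-hand table after LEFT JOIN drops unmatched parents

Fix: Put 'c.amount > 1393.93' in the JOIN's ON clause instead of WHERE

Corrected query:
SELECT p.name, c.amount FROM customers p LEFT JOIN purchases c ON c.customer_id = p.id AND c.amount > 1393.93

Result:
name  | amount 
------+--------
Frank | 1712.88
Bob   | NULL   
Alice | NULL   
Carol | NULL   
Grace | NULL   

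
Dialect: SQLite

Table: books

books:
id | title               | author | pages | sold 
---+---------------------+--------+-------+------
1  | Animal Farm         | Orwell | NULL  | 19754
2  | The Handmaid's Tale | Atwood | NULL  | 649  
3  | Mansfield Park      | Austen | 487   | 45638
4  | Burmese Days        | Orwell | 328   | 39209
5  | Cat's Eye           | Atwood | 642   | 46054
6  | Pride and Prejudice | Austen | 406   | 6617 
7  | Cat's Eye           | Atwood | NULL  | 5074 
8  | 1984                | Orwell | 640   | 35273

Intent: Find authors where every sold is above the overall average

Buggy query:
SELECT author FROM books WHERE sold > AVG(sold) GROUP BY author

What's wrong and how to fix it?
Bug: WHERE evaluates per row before aggregation, so AVG() is unavailable

Fix: Use a subquery for AVG and a HAVING MIN(...) filter so the condition holds for every row in the group

Corrected query:
SELECT author FROM books GROUP BY author HAVING MIN(sold) > (SELECT AVG(sold) FROM books)

Result:
(no rows)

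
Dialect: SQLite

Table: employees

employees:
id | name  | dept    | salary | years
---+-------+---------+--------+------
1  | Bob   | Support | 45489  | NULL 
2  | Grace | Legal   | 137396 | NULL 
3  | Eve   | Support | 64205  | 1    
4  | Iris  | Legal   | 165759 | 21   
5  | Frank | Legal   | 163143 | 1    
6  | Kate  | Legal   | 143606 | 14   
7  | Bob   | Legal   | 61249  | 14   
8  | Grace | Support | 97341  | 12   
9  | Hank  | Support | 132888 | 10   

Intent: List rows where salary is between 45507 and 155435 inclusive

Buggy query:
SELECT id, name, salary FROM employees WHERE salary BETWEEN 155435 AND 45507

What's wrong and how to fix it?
Bug: BETWEEN expects the lower bound first; with 155435 AND 45507 the range is empty

Fix: Swap the bounds so the smaller value comes first

Corrected query:
SELECT id, name, salary FROM employees WHERE salary BETWEEN 45507 AND 155435

Result:
id | name  | salary
---+-------+-------
2  | Grace | 137396
3  | Eve   | 64205 
6  | Kate  | 143606
7  | Bob   | 61249 
8  | Grace | 97341 
9  | Hank  | 132888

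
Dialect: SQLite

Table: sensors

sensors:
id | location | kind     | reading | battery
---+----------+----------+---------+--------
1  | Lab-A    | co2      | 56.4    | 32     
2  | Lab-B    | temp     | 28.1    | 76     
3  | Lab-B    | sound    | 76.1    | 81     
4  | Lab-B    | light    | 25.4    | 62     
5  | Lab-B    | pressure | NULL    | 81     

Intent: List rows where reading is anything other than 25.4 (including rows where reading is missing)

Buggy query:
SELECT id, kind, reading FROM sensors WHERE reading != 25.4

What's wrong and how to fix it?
Bug: 'reading != 25.4' is unknown when reading is NULL, so NULL rows are silently excluded

Fix: Add an explicit OR reading IS NULL to include the missing-value rows

Corrected query:
SELECT id, kind, reading FROM sensors WHERE reading != 25.4 OR reading IS NULL

Result:
id | kind     | reading
---+----------+--------
1  | co2      | 56.4   
2  | temp     | 28.1   
3  | sound    | 76.1   
5  | pressure | NULL   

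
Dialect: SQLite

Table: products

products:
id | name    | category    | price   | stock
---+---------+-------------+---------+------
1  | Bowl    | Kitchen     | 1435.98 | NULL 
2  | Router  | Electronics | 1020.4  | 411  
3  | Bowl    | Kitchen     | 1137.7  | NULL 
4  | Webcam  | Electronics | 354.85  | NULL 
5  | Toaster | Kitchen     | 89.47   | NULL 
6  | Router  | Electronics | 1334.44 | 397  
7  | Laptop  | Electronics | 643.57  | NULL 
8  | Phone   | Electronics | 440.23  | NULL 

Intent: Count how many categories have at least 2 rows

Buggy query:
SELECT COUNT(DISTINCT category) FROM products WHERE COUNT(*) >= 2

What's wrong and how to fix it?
Bug: COUNT(*) cannot appear in WHERE; the per-group count doesn't exist yet

Fix: Use a subquery that GROUPs and filters with HAVING, then count its rows

Corrected query:
SELECT COUNT(*) FROM (SELECT category FROM products GROUP BY category HAVING COUNT(*) >= 2)

Result:
COUNT(*)
--------
2       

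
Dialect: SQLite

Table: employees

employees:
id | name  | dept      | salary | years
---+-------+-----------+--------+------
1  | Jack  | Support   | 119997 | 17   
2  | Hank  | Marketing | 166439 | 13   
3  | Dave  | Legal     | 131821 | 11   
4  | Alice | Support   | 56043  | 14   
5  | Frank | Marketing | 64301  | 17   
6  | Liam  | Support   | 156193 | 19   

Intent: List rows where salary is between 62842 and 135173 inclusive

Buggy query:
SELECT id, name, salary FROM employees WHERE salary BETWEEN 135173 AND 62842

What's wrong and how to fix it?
Bug: The bounds are reversed; BETWEEN a AND b requires a <= b to match anything

Fix: Swap the bounds so the smaller value comes first

Corrected query:
SELECT id, name, salary FROM employees WHERE salary BETWEEN 62842 AND 135173

Result:
id | name  | salary
---+-------+-------
1  | Jack  | 119997
3  | Dave  | 131821
5  | Frank | 64301 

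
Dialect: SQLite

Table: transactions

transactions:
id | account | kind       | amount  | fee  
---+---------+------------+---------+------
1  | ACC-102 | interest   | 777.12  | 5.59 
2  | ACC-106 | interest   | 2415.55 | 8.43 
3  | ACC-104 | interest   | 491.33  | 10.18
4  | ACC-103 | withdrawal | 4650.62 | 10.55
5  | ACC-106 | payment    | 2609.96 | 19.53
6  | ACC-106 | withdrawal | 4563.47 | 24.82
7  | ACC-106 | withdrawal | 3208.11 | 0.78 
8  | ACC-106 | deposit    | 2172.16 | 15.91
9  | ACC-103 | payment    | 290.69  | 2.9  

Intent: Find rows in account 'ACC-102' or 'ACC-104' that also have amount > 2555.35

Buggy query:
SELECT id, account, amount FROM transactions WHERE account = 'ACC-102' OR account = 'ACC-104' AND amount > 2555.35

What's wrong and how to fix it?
Bug: Without parentheses, AND is evaluated before OR, so the amount filter only applies to the 'ACC-104' branch

Fix: Add parentheses around the OR so the AND applies to both alternatives

Corrected query:
SELECT id, account, amount FROM transactions WHERE (account = 'ACC-102' OR account = 'ACC-104') AND amount > 2555.35

Result:
(no rows)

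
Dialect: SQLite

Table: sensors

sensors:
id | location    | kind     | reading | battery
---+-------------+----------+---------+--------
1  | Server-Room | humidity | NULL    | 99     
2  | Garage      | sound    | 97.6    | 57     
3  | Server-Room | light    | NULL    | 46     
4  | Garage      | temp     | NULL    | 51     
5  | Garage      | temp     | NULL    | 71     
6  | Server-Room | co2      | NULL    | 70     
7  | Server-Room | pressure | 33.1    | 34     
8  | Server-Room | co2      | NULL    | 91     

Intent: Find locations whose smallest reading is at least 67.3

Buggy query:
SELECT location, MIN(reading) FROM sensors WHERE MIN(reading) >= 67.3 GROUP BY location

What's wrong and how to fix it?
Bug: MIN() in WHERE is a misuse of aggregate

Fix: Replace WHERE with HAVING after the GROUP BY

Corrected query:
SELECT location, MIN(reading) FROM sensors GROUP BY location HAVING MIN(reading) >= 67.3

Result:
location | MIN(reading)
---------+-------------
Garage   | 97.6        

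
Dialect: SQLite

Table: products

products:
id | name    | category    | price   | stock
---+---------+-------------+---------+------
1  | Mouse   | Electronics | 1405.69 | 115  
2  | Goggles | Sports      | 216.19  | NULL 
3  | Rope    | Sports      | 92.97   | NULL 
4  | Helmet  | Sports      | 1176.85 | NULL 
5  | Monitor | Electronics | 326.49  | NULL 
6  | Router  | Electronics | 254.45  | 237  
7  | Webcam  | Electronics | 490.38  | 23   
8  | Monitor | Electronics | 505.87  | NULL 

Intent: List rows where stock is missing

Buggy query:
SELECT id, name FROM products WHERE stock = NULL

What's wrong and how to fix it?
Bug: '= NULL' is always unknown in SQL three-valued logic, so no rows match

Fix: Use IS NULL to test for NULL

Corrected query:
SELECT id, name FROM products WHERE stock IS NULL

Result:
id | name   
---+--------
2  | Goggles
3  | Rope   
4  | Helmet 
5  | Monitor
8  | Monitor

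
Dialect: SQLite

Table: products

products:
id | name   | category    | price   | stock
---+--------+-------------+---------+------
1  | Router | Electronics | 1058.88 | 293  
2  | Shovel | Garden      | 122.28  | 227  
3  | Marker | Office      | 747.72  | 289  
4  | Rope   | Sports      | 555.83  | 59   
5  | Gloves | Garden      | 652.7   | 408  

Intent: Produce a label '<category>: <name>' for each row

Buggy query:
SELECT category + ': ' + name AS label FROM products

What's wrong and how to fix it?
Bug: SQLite uses || for string concatenation; + coerces text to numbers (yielding 0)

Fix: Replace + with || to concatenate text

Corrected query:
SELECT category || ': ' || name AS label FROM products

Result:
label              
-------------------
Electronics: Router
Garden: Shovel     
Office: Marker     
Sports: Rope       
Garden: Gloves     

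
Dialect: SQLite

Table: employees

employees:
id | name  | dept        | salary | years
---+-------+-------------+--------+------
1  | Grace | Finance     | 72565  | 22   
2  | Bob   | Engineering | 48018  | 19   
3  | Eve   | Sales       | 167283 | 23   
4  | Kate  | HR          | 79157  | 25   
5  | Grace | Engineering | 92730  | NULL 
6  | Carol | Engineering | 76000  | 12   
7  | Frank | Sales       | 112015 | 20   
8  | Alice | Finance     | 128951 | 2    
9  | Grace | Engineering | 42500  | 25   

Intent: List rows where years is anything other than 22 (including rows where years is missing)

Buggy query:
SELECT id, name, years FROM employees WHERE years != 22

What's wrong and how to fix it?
Bug: Inequality against NULL is unknown, not true; rows with NULL are dropped

Fix: Add an explicit OR years IS NULL to include the missing-value rows

Corrected query:
SELECT id, name, years FROM employees WHERE years != 22 OR years IS NULL

Result:
id | name  | years
---+-------+------
2  | Bob   | 19   
3  | Eve   | 23   
4  | Kate  | 25   
5  | Grace | NULL 
6  | Carol | 12   
7  | Frank | 20   
8  | Alice | 2    
9  | Grace | 25   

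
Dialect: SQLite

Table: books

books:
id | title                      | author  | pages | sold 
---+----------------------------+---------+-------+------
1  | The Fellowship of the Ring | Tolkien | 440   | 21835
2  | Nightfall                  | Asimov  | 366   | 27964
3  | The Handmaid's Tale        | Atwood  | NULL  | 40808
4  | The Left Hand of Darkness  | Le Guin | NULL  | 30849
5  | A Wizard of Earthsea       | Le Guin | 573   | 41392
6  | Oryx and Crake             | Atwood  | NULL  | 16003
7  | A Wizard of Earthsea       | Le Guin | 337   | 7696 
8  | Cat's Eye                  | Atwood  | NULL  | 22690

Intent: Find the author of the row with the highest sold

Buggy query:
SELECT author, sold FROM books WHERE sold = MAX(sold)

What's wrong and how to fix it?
Bug: WHERE is evaluated per row; an aggregate over the whole table isn't defined there

Fix: Wrap MAX in a scalar subquery so WHERE compares against a single value

Corrected query:
SELECT author, sold FROM books WHERE sold = (SELECT MAX(sold) FROM books)

Result:
author  | sold 
--------+------
Le Guin | 41392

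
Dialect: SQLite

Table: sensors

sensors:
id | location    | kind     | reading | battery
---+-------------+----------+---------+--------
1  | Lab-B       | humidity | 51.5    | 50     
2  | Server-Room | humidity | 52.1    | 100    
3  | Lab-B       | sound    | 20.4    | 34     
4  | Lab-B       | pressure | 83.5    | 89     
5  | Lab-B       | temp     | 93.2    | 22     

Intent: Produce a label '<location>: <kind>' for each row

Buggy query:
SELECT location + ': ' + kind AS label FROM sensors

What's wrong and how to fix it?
Bug: '+' is numeric addition; on text columns SQLite converts them to 0 instead of concatenating

Fix: Replace + with || to concatenate text

Corrected query:
SELECT location || ': ' || kind AS label FROM sensors

Result:
label                
---------------------
Lab-B: humidity      
Server-Room: humidity
Lab-B: sound         
Lab-B: pressure      
Lab-B: temp          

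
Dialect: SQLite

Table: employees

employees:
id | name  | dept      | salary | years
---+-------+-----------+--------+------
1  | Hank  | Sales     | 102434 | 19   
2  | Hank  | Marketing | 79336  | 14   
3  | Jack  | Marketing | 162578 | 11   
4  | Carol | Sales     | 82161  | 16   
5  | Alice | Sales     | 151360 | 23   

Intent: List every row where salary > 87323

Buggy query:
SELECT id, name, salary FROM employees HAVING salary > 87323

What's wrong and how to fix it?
Bug: This is a non-aggregate query (no GROUP BY, no aggregates), so in SQLite the HAVING clause is invalid here; a row-level condition belongs in WHERE

Fix: Replace HAVING with WHERE since the condition applies to individual rows

Corrected query:
SELECT id, name, salary FROM employees WHERE salary > 87323

Result:
id | name  | salary
---+-------+-------
1  | Hank  | 102434
3  | Jack  | 162578
5  | Alice | 151360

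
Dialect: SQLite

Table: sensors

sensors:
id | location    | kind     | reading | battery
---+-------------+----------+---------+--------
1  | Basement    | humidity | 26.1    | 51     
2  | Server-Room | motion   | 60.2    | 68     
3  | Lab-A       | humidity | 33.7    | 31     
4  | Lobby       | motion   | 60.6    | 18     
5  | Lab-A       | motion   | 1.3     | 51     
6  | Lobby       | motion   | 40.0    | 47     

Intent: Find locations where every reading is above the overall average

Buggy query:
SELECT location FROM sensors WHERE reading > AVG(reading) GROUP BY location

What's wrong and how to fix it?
Bug: WHERE evaluates per row before aggregation, so AVG() is unavailable

Fix: Use a subquery for AVG and a HAVING MIN(...) filter so the condition holds for every row in the group

Corrected query:
SELECT location FROM sensors GROUP BY location HAVING MIN(reading) > (SELECT AVG(reading) FROM sensors)

Result:
location   
-----------
Lobby      
Server-Room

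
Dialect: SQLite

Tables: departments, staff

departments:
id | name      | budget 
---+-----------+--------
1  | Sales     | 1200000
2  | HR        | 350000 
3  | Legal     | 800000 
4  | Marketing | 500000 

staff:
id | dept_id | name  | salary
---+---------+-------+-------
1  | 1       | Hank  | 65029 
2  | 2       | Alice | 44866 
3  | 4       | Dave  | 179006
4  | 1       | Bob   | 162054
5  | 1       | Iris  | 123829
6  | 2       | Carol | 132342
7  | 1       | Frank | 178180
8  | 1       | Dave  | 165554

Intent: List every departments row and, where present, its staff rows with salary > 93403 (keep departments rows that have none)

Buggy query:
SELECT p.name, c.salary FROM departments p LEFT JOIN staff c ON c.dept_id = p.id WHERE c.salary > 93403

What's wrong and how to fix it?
Bug: A WHERE condition on the right-hand table after LEFT JOIN drops unmatched parents

Fix: Move the right-table condition into the ON clause so unmatched parents are kept

Corrected query:
SELECT p.name, c.salary FROM departments p LEFT JOIN staff c ON c.dept_id = p.id AND c.salary > 93403

Result:
name      | salary
----------+-------
Sales     | 123829
Sales     | 162054
Sales     | 165554
Sales     | 178180
HR        | 132342
Legal     | NULL  
Marketing | 179006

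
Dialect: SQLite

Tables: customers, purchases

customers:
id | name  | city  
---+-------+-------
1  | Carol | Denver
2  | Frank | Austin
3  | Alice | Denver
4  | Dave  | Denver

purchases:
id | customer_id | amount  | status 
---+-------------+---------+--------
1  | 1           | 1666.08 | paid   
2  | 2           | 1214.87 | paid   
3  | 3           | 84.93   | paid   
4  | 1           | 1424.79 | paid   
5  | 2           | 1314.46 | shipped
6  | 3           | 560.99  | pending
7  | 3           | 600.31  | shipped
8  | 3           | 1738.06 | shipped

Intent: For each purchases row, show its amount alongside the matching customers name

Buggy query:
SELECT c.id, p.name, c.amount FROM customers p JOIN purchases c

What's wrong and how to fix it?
Bug: Missing join condition: each purchases row is matched to all customers rows instead of just its own

Fix: Add ON c.customer_id = p.id to the JOIN

Corrected query:
SELECT c.id, p.name, c.amount FROM customers p JOIN purchases c ON c.customer_id = p.id

Result:
id | name  | amount 
---+-------+--------
1  | Carol | 1666.08
2  | Frank | 1214.87
3  | Alice | 84.93  
4  | Carol | 1424.79
5  | Frank | 1314.46
6  | Alice | 560.99 
7  | Alice | 600.31 
8  | Alice | 1738.06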